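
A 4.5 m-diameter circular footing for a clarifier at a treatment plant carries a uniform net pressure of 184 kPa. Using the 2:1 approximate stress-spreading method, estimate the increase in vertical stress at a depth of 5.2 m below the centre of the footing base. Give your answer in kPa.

By the 2:1 method the load spreads at 1 horizontal : 2 vertical, so at depth z the loaded area has grown by z in each plan dimension:
Δσ ≈ qD²/(D+z)² = 184×4.5²/(4.5+5.2)² = 39.6 kPa

Δσ_z ≈ 39.6 kPa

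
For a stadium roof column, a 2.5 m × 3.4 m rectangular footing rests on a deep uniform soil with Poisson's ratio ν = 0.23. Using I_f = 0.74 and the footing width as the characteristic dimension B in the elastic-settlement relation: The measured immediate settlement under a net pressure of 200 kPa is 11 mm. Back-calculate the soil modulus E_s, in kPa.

E_s ≈ 31900 kPa

S_e = q·B·(1−ν²)/E_s · I_f  ⇒  E_s = q·B·(1−ν²)·I_f / S_e.
E_s = 200 × 2.5 × 0.9471 × 0.74 / 0.011 = 31860 kPa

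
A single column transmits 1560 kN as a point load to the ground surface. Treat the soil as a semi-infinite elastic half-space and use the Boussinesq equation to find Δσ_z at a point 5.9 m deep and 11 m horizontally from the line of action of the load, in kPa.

Δσ_z ≈ 0.505 kPa

Boussinesq vertical stress below a point load on an elastic half-space:
Δσ_z = 3P/(2πz²) · [1 + (r/z)²]^(−5/2)
r/z = 11/5.9 = 1.8644; [1+(r/z)²]^(−5/2) = 0.023592.
Δσ_z = 3×1560/(2π×5.9²) × 0.023592 = 21.397 × 0.023592 = 0.5048 kPa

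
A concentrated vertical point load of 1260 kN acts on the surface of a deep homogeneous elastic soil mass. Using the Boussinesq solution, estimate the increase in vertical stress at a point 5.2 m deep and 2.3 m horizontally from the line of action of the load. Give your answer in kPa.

Δσ_z ≈ 14.2 kPa

Boussinesq vertical stress below a point load on an elastic half-space:
Δσ_z = 3P/(2πz²) · [1 + (r/z)²]^(−5/2)
r/z = 2.3/5.2 = 0.44231; [1+(r/z)²]^(−5/2) = 0.63974.
Δσ_z = 3×1260/(2π×5.2²) × 0.63974 = 22.249 × 0.63974 = 14.23 kPa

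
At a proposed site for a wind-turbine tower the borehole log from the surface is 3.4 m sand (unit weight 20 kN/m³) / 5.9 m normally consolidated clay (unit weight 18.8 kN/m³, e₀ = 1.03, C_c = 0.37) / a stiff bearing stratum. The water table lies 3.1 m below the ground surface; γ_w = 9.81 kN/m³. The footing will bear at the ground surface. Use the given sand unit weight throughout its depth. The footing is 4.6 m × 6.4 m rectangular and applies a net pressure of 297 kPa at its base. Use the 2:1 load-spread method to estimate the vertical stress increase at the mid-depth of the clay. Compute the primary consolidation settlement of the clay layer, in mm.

Mid-depth of clay below the ground surface: z = 3.4 + 5.9/2 = 6.35 m.
Total vertical stress at mid-clay: σ_v = 20×3.4 + 18.8×2.95 = 123.46 kPa.
Pore pressure: u = 9.81×(6.35 − 3.1) = 31.883 kPa.
Initial effective stress: σ'_0 = σ_v − u = 123.46 − 31.883 = 91.577 kPa.
Stress increase at mid-clay by the 2:1 spreading method:
Δσ = qBL/((B+z)(L+z)) = 297×4.6×6.4/((4.6+6.35)(6.4+6.35)) = 62.628 kPa
Final effective stress: σ'_f = σ'_0 + Δσ = 91.577 + 62.628 = 154.2 kPa.
Normally consolidated clay, so the full stress increment lies on the virgin compression line:
S_c = C_c·H/(1+e₀)·log₁₀(σ'_f/σ'_0) = 0.37×5.9/(1+1.03)×log₁₀(154.2/91.577)
    = 1.0754 × 0.2263 = 0.2434 m

S_c ≈ 243 mm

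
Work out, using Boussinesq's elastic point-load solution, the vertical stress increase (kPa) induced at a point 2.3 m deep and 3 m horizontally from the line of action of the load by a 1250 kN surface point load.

Boussinesq vertical stress below a point load on an elastic half-space:
Δσ_z = 3P/(2πz²) · [1 + (r/z)²]^(−5/2)
r/z = 3/2.3 = 1.3043; [1+(r/z)²]^(−5/2) = 0.083379.
Δσ_z = 3×1250/(2π×2.3²) × 0.083379 = 112.82 × 0.083379 = 9.407 kPa

Δσ_z ≈ 9.41 kPa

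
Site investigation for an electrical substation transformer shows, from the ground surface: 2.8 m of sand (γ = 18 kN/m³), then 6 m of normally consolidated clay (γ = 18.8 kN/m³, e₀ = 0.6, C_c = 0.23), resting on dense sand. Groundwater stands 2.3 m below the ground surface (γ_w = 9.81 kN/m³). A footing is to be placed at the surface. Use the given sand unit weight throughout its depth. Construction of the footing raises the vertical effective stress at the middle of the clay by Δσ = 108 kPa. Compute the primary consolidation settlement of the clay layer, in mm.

S_c ≈ 342 mm

Mid-depth of clay below the ground surface: z = 2.8 + 6/2 = 5.8 m.
Total vertical stress at mid-clay: σ_v = 18×2.8 + 18.8×3 = 106.8 kPa.
Pore pressure: u = 9.81×(5.8 − 2.3) = 34.335 kPa.
Initial effective stress: σ'_0 = σ_v − u = 106.8 − 34.335 = 72.465 kPa.
Final effective stress: σ'_f = σ'_0 + Δσ = 72.465 + 108 = 180.47 kPa.
Normally consolidated clay, so the full stress increment lies on the virgin compression line:
S_c = C_c·H/(1+e₀)·log₁₀(σ'_f/σ'_0) = 0.23×6/(1+0.6)×log₁₀(180.47/72.465)
    = 0.8625 × 0.39628 = 0.3418 m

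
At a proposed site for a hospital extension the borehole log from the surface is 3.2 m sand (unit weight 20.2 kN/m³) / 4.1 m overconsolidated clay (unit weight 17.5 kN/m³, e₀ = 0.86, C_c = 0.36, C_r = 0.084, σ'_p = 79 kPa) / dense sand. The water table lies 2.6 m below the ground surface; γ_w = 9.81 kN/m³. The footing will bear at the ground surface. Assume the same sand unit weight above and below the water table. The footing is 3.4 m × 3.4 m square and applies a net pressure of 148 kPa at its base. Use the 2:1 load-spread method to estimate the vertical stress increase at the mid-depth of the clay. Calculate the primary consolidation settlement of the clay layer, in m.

Mid-depth of clay below the ground surface: z = 3.2 + 4.1/2 = 5.25 m.
Total vertical stress at mid-clay: σ_v = 20.2×3.2 + 17.5×2.05 = 100.52 kPa.
Pore pressure: u = 9.81×(5.25 − 2.6) = 25.997 kPa.
Initial effective stress: σ'_0 = σ_v − u = 100.52 − 25.997 = 74.523 kPa.
Stress increase at mid-clay by the 2:1 spreading method:
Δσ = qBL/((B+z)(L+z)) = 148×3.4×3.4/((3.4+5.25)(3.4+5.25)) = 22.866 kPa
Final effective stress: σ'_f = 74.523 + 22.866 = 97.389 kPa.
σ'_f = 97.389 > σ'_p = 79 kPa, so the stress path crosses the preconsolidation pressure — recompression up to σ'_p, then virgin compression beyond:
S_c = H/(1+e₀)·[C_r·log₁₀(σ'_p/σ'_0) + C_c·log₁₀(σ'_f/σ'_p)]
    = 4.1/1.86 × [0.084×log₁₀(79/74.523) + 0.36×log₁₀(97.389/79)]
    = 2.2043 × [0.0021283 + 0.032718] = 0.07681 m

S_c ≈ 0.0768 m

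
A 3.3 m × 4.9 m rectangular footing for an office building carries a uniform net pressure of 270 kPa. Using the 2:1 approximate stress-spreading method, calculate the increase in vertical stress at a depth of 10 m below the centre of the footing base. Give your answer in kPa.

Δσ_z ≈ 22 kPa

By the 2:1 method the load spreads at 1 horizontal : 2 vertical, so at depth z the loaded area has grown by z in each plan dimension:
Δσ = qBL/((B+z)(L+z)) = 270×3.3×4.9/((3.3+10)(4.9+10)) = 22.031 kPa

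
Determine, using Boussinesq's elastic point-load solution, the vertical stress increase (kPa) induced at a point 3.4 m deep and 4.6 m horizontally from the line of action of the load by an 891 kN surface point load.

Δσ_z ≈ 2.73 kPa

Boussinesq vertical stress below a point load on an elastic half-space:
Δσ_z = 3P/(2πz²) · [1 + (r/z)²]^(−5/2)
r/z = 4.6/3.4 = 1.3529; [1+(r/z)²]^(−5/2) = 0.074193.
Δσ_z = 3×891/(2π×3.4²) × 0.074193 = 36.801 × 0.074193 = 2.73 kPa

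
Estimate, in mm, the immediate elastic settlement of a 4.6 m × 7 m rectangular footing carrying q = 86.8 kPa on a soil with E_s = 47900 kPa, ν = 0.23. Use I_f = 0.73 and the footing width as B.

Immediate (elastic) settlement: S_e = q·B·(1−ν²)/E_s · I_f.
S_e = 86.8 × 4.6 × (1 − 0.23²) / 47900 × 0.73
    = 86.8 × 4.6 × 0.9471 / 47900 × 0.73
    = 0.005763 m = 5.763 mm

S_e ≈ 5.76 mm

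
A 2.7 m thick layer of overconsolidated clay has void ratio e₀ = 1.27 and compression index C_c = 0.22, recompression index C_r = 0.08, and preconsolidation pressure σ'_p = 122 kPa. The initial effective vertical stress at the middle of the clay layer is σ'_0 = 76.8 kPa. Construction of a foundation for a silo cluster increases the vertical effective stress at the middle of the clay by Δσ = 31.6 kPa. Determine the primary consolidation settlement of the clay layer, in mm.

Final effective stress: σ'_f = 76.8 + 31.6 = 108.4 kPa.
σ'_f = 108.4 ≤ σ'_p = 122 kPa, so the clay remains overconsolidated and only the recompression index applies:
S_c = C_r·H/(1+e₀)·log₁₀(σ'_f/σ'_0) = 0.08×2.7/2.27×log₁₀(108.4/76.8)
    = 0.095152 × 0.14967 = 0.01424 m

S_c ≈ 14.2 mm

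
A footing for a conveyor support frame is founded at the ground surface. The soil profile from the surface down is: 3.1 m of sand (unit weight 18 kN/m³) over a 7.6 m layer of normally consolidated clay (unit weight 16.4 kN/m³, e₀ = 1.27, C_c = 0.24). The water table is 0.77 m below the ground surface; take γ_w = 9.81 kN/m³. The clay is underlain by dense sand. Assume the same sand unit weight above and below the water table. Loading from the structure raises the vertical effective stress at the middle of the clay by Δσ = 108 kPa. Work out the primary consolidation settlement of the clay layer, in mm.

S_c ≈ 367 mm

Mid-depth of clay below the ground surface: z = 3.1 + 7.6/2 = 6.9 m.
Total vertical stress at mid-clay: σ_v = 18×3.1 + 16.4×3.8 = 118.12 kPa.
Pore pressure: u = 9.81×(6.9 − 0.77) = 60.135 kPa.
Initial effective stress: σ'_0 = σ_v − u = 118.12 − 60.135 = 57.985 kPa.
Final effective stress: σ'_f = σ'_0 + Δσ = 57.985 + 108 = 165.99 kPa.
Normally consolidated clay, so the full stress increment lies on the virgin compression line:
S_c = C_c·H/(1+e₀)·log₁₀(σ'_f/σ'_0) = 0.24×7.6/(1+1.27)×log₁₀(165.99/57.985)
    = 0.80352 × 0.45677 = 0.367 m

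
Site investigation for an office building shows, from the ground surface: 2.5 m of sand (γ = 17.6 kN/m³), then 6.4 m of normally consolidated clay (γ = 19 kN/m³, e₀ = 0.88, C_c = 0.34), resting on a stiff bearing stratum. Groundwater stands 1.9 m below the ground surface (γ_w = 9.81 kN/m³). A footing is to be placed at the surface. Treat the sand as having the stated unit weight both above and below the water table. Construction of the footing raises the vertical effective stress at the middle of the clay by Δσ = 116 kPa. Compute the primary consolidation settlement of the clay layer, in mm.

Mid-depth of clay below the ground surface: z = 2.5 + 6.4/2 = 5.7 m.
Total vertical stress at mid-clay: σ_v = 17.6×2.5 + 19×3.2 = 104.8 kPa.
Pore pressure: u = 9.81×(5.7 − 1.9) = 37.278 kPa.
Initial effective stress: σ'_0 = σ_v − u = 104.8 − 37.278 = 67.522 kPa.
Final effective stress: σ'_f = σ'_0 + Δσ = 67.522 + 116 = 183.52 kPa.
Normally consolidated clay, so the full stress increment lies on the virgin compression line:
S_c = C_c·H/(1+e₀)·log₁₀(σ'_f/σ'_0) = 0.34×6.4/(1+0.88)×log₁₀(183.52/67.522)
    = 1.1574 × 0.43424 = 0.5026 m

S_c ≈ 503 mm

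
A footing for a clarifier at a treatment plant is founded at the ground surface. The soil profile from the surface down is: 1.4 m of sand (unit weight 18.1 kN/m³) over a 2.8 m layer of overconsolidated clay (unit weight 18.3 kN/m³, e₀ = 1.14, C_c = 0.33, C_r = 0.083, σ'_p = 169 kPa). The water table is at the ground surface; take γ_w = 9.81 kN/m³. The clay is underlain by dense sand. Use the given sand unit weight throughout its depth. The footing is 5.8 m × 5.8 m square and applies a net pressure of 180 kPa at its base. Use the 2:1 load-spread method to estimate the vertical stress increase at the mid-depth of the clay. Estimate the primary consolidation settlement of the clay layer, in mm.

S_c ≈ 70.8 mm

Mid-depth of clay below the ground surface: z = 1.4 + 2.8/2 = 2.8 m.
Total vertical stress at mid-clay: σ_v = 18.1×1.4 + 18.3×1.4 = 50.96 kPa.
Pore pressure: u = 9.81×(2.8 − 0) = 27.468 kPa.
Initial effective stress: σ'_0 = σ_v − u = 50.96 − 27.468 = 23.492 kPa.
Stress increase at mid-clay by the 2:1 spreading method:
Δσ = qBL/((B+z)(L+z)) = 180×5.8×5.8/((5.8+2.8)(5.8+2.8)) = 81.871 kPa
Final effective stress: σ'_f = 23.492 + 81.871 = 105.36 kPa.
σ'_f = 105.36 ≤ σ'_p = 169 kPa, so the clay remains overconsolidated and only the recompression index applies:
S_c = C_r·H/(1+e₀)·log₁₀(σ'_f/σ'_0) = 0.083×2.8/2.14×log₁₀(105.36/23.492)
    = 0.1086 × 0.65176 = 0.07078 m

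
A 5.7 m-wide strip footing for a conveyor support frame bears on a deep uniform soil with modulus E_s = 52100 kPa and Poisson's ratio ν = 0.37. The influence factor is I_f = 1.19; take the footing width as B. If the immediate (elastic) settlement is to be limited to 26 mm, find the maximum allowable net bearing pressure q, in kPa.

q ≈ 231 kPa

S_e = q·B·(1−ν²)/E_s · I_f  ⇒  q = S_e·E_s / (B·(1−ν²)·I_f).
q = 0.026 × 52100 / (5.7 × 0.8631 × 1.19) = 231.4 kPa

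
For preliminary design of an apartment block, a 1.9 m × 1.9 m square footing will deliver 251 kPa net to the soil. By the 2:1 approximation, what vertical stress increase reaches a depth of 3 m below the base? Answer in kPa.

Δσ_z ≈ 37.7 kPa

By the 2:1 method the load spreads at 1 horizontal : 2 vertical, so at depth z the loaded area has grown by z in each plan dimension:
Δσ = qBL/((B+z)(L+z)) = 251×1.9×1.9/((1.9+3)(1.9+3)) = 37.739 kPa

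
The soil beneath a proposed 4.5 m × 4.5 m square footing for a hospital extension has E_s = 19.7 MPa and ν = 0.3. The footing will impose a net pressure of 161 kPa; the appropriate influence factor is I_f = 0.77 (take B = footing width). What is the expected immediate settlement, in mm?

Immediate (elastic) settlement: S_e = q·B·(1−ν²)/E_s · I_f.
E_s = 19.7 MPa = 19700 kPa.
S_e = 161 × 4.5 × (1 − 0.3²) / 19700 × 0.77
    = 161 × 4.5 × 0.91 / 19700 × 0.77
    = 0.02577 m = 25.77 mm

S_e ≈ 25.8 mm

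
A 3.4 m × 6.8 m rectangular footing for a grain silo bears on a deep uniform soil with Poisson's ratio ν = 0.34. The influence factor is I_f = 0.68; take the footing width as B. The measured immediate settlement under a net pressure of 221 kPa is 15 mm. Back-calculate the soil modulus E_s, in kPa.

S_e = q·B·(1−ν²)/E_s · I_f  ⇒  E_s = q·B·(1−ν²)·I_f / S_e.
E_s = 221 × 3.4 × 0.8844 × 0.68 / 0.015 = 30130 kPa

E_s ≈ 30100 kPa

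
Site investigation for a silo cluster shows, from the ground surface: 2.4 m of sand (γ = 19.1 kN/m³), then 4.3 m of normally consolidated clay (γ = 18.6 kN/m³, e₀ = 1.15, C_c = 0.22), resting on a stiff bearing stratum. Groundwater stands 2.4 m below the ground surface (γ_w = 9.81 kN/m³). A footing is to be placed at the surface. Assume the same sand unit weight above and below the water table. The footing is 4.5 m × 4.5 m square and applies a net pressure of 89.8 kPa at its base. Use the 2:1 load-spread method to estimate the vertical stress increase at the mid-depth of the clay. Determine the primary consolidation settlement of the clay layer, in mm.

Mid-depth of clay below the ground surface: z = 2.4 + 4.3/2 = 4.55 m.
Total vertical stress at mid-clay: σ_v = 19.1×2.4 + 18.6×2.15 = 85.83 kPa.
Pore pressure: u = 9.81×(4.55 − 2.4) = 21.091 kPa.
Initial effective stress: σ'_0 = σ_v − u = 85.83 − 21.091 = 64.739 kPa.
Stress increase at mid-clay by the 2:1 spreading method:
Δσ = qBL/((B+z)(L+z)) = 89.8×4.5×4.5/((4.5+4.55)(4.5+4.55)) = 22.203 kPa
Final effective stress: σ'_f = σ'_0 + Δσ = 64.739 + 22.203 = 86.942 kPa.
Normally consolidated clay, so the full stress increment lies on the virgin compression line:
S_c = C_c·H/(1+e₀)·log₁₀(σ'_f/σ'_0) = 0.22×4.3/(1+1.15)×log₁₀(86.942/64.739)
    = 0.44 × 0.12806 = 0.05635 m

S_c ≈ 56.3 mm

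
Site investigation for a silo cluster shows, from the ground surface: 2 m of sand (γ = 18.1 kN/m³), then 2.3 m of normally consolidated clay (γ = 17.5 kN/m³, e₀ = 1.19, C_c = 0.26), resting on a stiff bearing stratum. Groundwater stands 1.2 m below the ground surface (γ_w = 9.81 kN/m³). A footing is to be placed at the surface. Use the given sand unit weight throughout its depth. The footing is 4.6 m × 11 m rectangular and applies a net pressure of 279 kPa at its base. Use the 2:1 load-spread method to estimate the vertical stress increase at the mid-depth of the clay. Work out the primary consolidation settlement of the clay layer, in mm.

S_c ≈ 177 mm

Mid-depth of clay below the ground surface: z = 2 + 2.3/2 = 3.15 m.
Total vertical stress at mid-clay: σ_v = 18.1×2 + 17.5×1.15 = 56.325 kPa.
Pore pressure: u = 9.81×(3.15 − 1.2) = 19.13 kPa.
Initial effective stress: σ'_0 = σ_v − u = 56.325 − 19.13 = 37.195 kPa.
Stress increase at mid-clay by the 2:1 spreading method:
Δσ = qBL/((B+z)(L+z)) = 279×4.6×11/((4.6+3.15)(11+3.15)) = 128.73 kPa
Final effective stress: σ'_f = σ'_0 + Δσ = 37.195 + 128.73 = 165.92 kPa.
Normally consolidated clay, so the full stress increment lies on the virgin compression line:
S_c = C_c·H/(1+e₀)·log₁₀(σ'_f/σ'_0) = 0.26×2.3/(1+1.19)×log₁₀(165.92/37.195)
    = 0.27306 × 0.64941 = 0.1773 m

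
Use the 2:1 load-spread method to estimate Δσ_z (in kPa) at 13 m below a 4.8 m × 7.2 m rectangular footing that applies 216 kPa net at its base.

By the 2:1 method the load spreads at 1 horizontal : 2 vertical, so at depth z the loaded area has grown by z in each plan dimension:
Δσ = qBL/((B+z)(L+z)) = 216×4.8×7.2/((4.8+13)(7.2+13)) = 20.761 kPa

Δσ_z ≈ 20.8 kPa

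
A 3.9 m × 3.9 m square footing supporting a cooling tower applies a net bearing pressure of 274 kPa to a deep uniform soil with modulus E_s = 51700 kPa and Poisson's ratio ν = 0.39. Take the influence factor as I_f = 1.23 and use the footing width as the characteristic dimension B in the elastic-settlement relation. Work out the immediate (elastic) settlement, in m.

Immediate (elastic) settlement: S_e = q·B·(1−ν²)/E_s · I_f.
S_e = 274 × 3.9 × (1 − 0.39²) / 51700 × 1.23
    = 274 × 3.9 × 0.8479 / 51700 × 1.23
    = 0.02156 m

S_e ≈ 0.0216 m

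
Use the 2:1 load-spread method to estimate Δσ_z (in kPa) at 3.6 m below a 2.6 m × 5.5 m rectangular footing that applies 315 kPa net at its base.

By the 2:1 method the load spreads at 1 horizontal : 2 vertical, so at depth z the loaded area has grown by z in each plan dimension:
Δσ = qBL/((B+z)(L+z)) = 315×2.6×5.5/((2.6+3.6)(5.5+3.6)) = 79.839 kPa

Δσ_z ≈ 79.8 kPa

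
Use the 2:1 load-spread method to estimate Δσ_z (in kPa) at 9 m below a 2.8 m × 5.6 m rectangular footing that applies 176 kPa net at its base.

Δσ_z ≈ 16 kPa

By the 2:1 method the load spreads at 1 horizontal : 2 vertical, so at depth z the loaded area has grown by z in each plan dimension:
Δσ = qBL/((B+z)(L+z)) = 176×2.8×5.6/((2.8+9)(5.6+9)) = 16.019 kPa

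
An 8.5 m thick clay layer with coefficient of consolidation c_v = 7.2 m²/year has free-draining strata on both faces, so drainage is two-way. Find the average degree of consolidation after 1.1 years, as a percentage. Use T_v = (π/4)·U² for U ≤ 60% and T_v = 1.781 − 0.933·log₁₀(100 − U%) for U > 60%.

Drainage path length: H_d = H/2 = 4.25 m (double drainage).
T_v = c_v·t/H_d² = 7.2×1.1/4.25² = 0.43848.
T_v = 0.43848 corresponds to the U > 60% branch:
U = 1 − 10^((1.781 − T_v)/0.933)/100 = 0.7253

U ≈ 72.5 %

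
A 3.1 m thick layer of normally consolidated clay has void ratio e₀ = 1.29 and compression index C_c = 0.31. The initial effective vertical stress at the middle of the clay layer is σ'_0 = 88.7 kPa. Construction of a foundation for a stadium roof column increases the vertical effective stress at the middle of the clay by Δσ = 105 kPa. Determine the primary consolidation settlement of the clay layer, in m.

Final effective stress: σ'_f = σ'_0 + Δσ = 88.7 + 105 = 193.7 kPa.
Normally consolidated clay, so the full stress increment lies on the virgin compression line:
S_c = C_c·H/(1+e₀)·log₁₀(σ'_f/σ'_0) = 0.31×3.1/(1+1.29)×log₁₀(193.7/88.7)
    = 0.41965 × 0.33921 = 0.1423 m

S_c ≈ 0.142 m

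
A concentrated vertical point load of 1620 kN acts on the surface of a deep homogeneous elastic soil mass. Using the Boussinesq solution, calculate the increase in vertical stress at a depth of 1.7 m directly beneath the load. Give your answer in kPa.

Boussinesq vertical stress below a point load on an elastic half-space:
Δσ_z = 3P/(2πz²) · [1 + (r/z)²]^(−5/2)
r/z = 0/1.7 = 0; [1+(r/z)²]^(−5/2) = 1.
Δσ_z = 3×1620/(2π×1.7²) × 1 = 267.64 × 1 = 267.6 kPa

Δσ_z ≈ 268 kPa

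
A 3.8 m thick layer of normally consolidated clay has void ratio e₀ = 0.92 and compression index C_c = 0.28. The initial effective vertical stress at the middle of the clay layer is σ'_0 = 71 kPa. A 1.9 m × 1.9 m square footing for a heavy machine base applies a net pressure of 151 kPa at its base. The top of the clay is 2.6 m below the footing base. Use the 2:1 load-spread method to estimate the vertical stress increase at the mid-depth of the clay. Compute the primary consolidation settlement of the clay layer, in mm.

S_c ≈ 41.3 mm

Mid-depth of clay below the footing base: z = 2.6 + 3.8/2 = 4.5 m.
Stress increase at mid-clay by the 2:1 spreading method:
Δσ = qBL/((B+z)(L+z)) = 151×1.9×1.9/((1.9+4.5)(1.9+4.5)) = 13.308 kPa
Final effective stress: σ'_f = σ'_0 + Δσ = 71 + 13.308 = 84.308 kPa.
Normally consolidated clay, so the full stress increment lies on the virgin compression line:
S_c = C_c·H/(1+e₀)·log₁₀(σ'_f/σ'_0) = 0.28×3.8/(1+0.92)×log₁₀(84.308/71)
    = 0.55417 × 0.07461 = 0.04135 m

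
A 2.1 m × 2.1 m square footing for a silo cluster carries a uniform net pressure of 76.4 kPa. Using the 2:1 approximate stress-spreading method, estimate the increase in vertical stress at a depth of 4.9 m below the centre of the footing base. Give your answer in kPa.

Δσ_z ≈ 6.88 kPa

By the 2:1 method the load spreads at 1 horizontal : 2 vertical, so at depth z the loaded area has grown by z in each plan dimension:
Δσ = qBL/((B+z)(L+z)) = 76.4×2.1×2.1/((2.1+4.9)(2.1+4.9)) = 6.876 kPa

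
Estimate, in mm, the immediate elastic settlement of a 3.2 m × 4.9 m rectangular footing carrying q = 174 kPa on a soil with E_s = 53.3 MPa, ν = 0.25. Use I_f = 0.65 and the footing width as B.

Immediate (elastic) settlement: S_e = q·B·(1−ν²)/E_s · I_f.
E_s = 53.3 MPa = 53300 kPa.
S_e = 174 × 3.2 × (1 − 0.25²) / 53300 × 0.65
    = 174 × 3.2 × 0.9375 / 53300 × 0.65
    = 0.006366 m = 6.366 mm

S_e ≈ 6.37 mm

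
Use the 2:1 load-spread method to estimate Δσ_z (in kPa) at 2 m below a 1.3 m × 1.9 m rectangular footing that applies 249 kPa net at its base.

Δσ_z ≈ 47.8 kPa

By the 2:1 method the load spreads at 1 horizontal : 2 vertical, so at depth z the loaded area has grown by z in each plan dimension:
Δσ = qBL/((B+z)(L+z)) = 249×1.3×1.9/((1.3+2)(1.9+2)) = 47.788 kPa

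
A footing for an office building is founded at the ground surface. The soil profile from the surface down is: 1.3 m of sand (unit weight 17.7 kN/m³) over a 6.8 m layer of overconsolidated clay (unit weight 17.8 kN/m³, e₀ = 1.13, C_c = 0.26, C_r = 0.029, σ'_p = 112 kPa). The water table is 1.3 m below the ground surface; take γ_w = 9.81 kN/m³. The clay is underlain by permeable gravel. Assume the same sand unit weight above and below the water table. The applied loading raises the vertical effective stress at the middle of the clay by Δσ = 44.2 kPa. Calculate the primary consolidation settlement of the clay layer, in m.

S_c ≈ 0.0254 m

Mid-depth of clay below the ground surface: z = 1.3 + 6.8/2 = 4.7 m.
Total vertical stress at mid-clay: σ_v = 17.7×1.3 + 17.8×3.4 = 83.53 kPa.
Pore pressure: u = 9.81×(4.7 − 1.3) = 33.354 kPa.
Initial effective stress: σ'_0 = σ_v − u = 83.53 − 33.354 = 50.176 kPa.
Final effective stress: σ'_f = 50.176 + 44.2 = 94.376 kPa.
σ'_f = 94.376 ≤ σ'_p = 112 kPa, so the clay remains overconsolidated and only the recompression index applies:
S_c = C_r·H/(1+e₀)·log₁₀(σ'_f/σ'_0) = 0.029×6.8/2.13×log₁₀(94.376/50.176)
    = 0.092582 × 0.27437 = 0.0254 m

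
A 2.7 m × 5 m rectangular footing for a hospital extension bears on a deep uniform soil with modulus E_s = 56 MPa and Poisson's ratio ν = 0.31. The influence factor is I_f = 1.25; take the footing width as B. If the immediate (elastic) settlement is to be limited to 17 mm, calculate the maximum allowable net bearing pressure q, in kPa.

E_s = 56 MPa = 56000 kPa.
S_e = q·B·(1−ν²)/E_s · I_f  ⇒  q = S_e·E_s / (B·(1−ν²)·I_f).
q = 0.017 × 56000 / (2.7 × 0.9039 × 1.25) = 312.1 kPa

q ≈ 312 kPa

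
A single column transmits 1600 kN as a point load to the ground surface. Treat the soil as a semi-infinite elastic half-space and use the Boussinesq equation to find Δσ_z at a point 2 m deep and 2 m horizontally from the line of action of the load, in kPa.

Δσ_z ≈ 33.8 kPa

Boussinesq vertical stress below a point load on an elastic half-space:
Δσ_z = 3P/(2πz²) · [1 + (r/z)²]^(−5/2)
r/z = 2/2 = 1; [1+(r/z)²]^(−5/2) = 0.17678.
Δσ_z = 3×1600/(2π×2²) × 0.17678 = 190.99 × 0.17678 = 33.76 kPa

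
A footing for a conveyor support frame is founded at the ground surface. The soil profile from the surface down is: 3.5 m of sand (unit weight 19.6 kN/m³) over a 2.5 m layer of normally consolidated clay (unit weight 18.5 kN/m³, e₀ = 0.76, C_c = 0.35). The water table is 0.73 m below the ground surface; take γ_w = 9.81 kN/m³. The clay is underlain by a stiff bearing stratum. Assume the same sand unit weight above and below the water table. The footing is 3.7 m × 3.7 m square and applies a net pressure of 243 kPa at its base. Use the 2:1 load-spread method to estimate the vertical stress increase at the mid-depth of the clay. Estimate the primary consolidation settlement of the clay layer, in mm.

S_c ≈ 138 mm

Mid-depth of clay below the ground surface: z = 3.5 + 2.5/2 = 4.75 m.
Total vertical stress at mid-clay: σ_v = 19.6×3.5 + 18.5×1.25 = 91.725 kPa.
Pore pressure: u = 9.81×(4.75 − 0.73) = 39.436 kPa.
Initial effective stress: σ'_0 = σ_v − u = 91.725 − 39.436 = 52.289 kPa.
Stress increase at mid-clay by the 2:1 spreading method:
Δσ = qBL/((B+z)(L+z)) = 243×3.7×3.7/((3.7+4.75)(3.7+4.75)) = 46.59 kPa
Final effective stress: σ'_f = σ'_0 + Δσ = 52.289 + 46.59 = 98.879 kPa.
Normally consolidated clay, so the full stress increment lies on the virgin compression line:
S_c = C_c·H/(1+e₀)·log₁₀(σ'_f/σ'_0) = 0.35×2.5/(1+0.76)×log₁₀(98.879/52.289)
    = 0.49716 × 0.27669 = 0.1376 m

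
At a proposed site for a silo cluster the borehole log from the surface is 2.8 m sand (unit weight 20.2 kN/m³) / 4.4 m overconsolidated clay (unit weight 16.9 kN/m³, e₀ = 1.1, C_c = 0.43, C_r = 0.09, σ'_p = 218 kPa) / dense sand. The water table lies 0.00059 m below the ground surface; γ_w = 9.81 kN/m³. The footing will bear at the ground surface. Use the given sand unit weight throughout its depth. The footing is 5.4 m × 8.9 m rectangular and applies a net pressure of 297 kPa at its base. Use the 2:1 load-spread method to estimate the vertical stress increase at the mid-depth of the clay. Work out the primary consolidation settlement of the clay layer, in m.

Mid-depth of clay below the ground surface: z = 2.8 + 4.4/2 = 5 m.
Total vertical stress at mid-clay: σ_v = 20.2×2.8 + 16.9×2.2 = 93.74 kPa.
Pore pressure: u = 9.81×(5 − 0.00059) = 49.04 kPa.
Initial effective stress: σ'_0 = σ_v − u = 93.74 − 49.04 = 44.7 kPa.
Stress increase at mid-clay by the 2:1 spreading method:
Δσ = qBL/((B+z)(L+z)) = 297×5.4×8.9/((5.4+5)(8.9+5)) = 98.74 kPa
Final effective stress: σ'_f = 44.7 + 98.74 = 143.44 kPa.
σ'_f = 143.44 ≤ σ'_p = 218 kPa, so the clay remains overconsolidated and only the recompression index applies:
S_c = C_r·H/(1+e₀)·log₁₀(σ'_f/σ'_0) = 0.09×4.4/2.1×log₁₀(143.44/44.7)
    = 0.18857 × 0.50636 = 0.09548 m

S_c ≈ 0.0955 m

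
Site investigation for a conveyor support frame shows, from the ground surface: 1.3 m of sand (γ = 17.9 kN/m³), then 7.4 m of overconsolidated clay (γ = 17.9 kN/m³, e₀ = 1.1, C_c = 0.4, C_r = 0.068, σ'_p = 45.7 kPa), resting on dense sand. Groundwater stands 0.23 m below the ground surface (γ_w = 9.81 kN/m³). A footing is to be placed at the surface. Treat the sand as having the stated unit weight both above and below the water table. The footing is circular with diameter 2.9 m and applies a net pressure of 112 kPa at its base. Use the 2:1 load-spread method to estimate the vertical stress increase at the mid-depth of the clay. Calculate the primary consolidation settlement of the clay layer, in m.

S_c ≈ 0.151 m

Mid-depth of clay below the ground surface: z = 1.3 + 7.4/2 = 5 m.
Total vertical stress at mid-clay: σ_v = 17.9×1.3 + 17.9×3.7 = 89.5 kPa.
Pore pressure: u = 9.81×(5 − 0.23) = 46.794 kPa.
Initial effective stress: σ'_0 = σ_v − u = 89.5 − 46.794 = 42.706 kPa.
Stress increase at mid-clay by the 2:1 spreading method:
Δσ ≈ qD²/(D+z)² = 112×2.9²/(2.9+5)² = 15.092 kPa
Final effective stress: σ'_f = 42.706 + 15.092 = 57.798 kPa.
σ'_f = 57.798 > σ'_p = 45.7 kPa, so the stress path crosses the preconsolidation pressure — recompression up to σ'_p, then virgin compression beyond:
S_c = H/(1+e₀)·[C_r·log₁₀(σ'_p/σ'_0) + C_c·log₁₀(σ'_f/σ'_p)]
    = 7.4/2.1 × [0.068×log₁₀(45.7/42.706) + 0.4×log₁₀(57.798/45.7)]
    = 3.5238 × [0.0020011 + 0.040799] = 0.1508 m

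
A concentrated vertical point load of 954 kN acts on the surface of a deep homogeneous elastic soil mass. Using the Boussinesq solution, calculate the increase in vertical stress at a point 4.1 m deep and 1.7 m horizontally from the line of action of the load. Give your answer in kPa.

Δσ_z ≈ 18.2 kPa

Boussinesq vertical stress below a point load on an elastic half-space:
Δσ_z = 3P/(2πz²) · [1 + (r/z)²]^(−5/2)
r/z = 1.7/4.1 = 0.41463; [1+(r/z)²]^(−5/2) = 0.6726.
Δσ_z = 3×954/(2π×4.1²) × 0.6726 = 27.097 × 0.6726 = 18.23 kPa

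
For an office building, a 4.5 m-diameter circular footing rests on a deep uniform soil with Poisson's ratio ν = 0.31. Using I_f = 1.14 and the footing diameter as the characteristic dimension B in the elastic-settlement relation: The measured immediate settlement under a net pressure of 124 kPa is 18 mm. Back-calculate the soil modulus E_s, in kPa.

E_s ≈ 31900 kPa

S_e = q·B·(1−ν²)/E_s · I_f  ⇒  E_s = q·B·(1−ν²)·I_f / S_e.
E_s = 124 × 4.5 × 0.9039 × 1.14 / 0.018 = 31940 kPa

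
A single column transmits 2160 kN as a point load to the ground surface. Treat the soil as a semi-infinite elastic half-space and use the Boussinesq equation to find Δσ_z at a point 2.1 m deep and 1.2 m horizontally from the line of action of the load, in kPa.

Δσ_z ≈ 115 kPa

Boussinesq vertical stress below a point load on an elastic half-space:
Δσ_z = 3P/(2πz²) · [1 + (r/z)²]^(−5/2)
r/z = 1.2/2.1 = 0.57143; [1+(r/z)²]^(−5/2) = 0.49341.
Δσ_z = 3×2160/(2π×2.1²) × 0.49341 = 233.86 × 0.49341 = 115.4 kPa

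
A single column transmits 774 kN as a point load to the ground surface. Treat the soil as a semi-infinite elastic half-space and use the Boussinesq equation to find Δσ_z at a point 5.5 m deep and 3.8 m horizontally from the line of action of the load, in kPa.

Boussinesq vertical stress below a point load on an elastic half-space:
Δσ_z = 3P/(2πz²) · [1 + (r/z)²]^(−5/2)
r/z = 3.8/5.5 = 0.69091; [1+(r/z)²]^(−5/2) = 0.37695.
Δσ_z = 3×774/(2π×5.5²) × 0.37695 = 12.217 × 0.37695 = 4.605 kPa

Δσ_z ≈ 4.61 kPa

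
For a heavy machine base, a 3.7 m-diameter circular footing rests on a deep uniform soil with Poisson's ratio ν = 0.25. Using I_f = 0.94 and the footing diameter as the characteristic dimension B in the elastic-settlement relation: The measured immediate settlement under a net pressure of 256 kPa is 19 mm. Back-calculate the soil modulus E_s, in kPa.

E_s ≈ 43900 kPa

S_e = q·B·(1−ν²)/E_s · I_f  ⇒  E_s = q·B·(1−ν²)·I_f / S_e.
E_s = 256 × 3.7 × 0.9375 × 0.94 / 0.019 = 43930 kPa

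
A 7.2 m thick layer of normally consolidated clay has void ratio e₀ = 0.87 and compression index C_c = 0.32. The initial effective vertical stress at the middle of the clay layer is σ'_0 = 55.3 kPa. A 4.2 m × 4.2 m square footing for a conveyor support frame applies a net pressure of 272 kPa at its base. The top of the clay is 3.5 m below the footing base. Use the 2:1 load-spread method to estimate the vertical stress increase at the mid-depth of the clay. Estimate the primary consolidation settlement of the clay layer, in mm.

S_c ≈ 277 mm

Mid-depth of clay below the footing base: z = 3.5 + 7.2/2 = 7.1 m.
Stress increase at mid-clay by the 2:1 spreading method:
Δσ = qBL/((B+z)(L+z)) = 272×4.2×4.2/((4.2+7.1)(4.2+7.1)) = 37.576 kPa
Final effective stress: σ'_f = σ'_0 + Δσ = 55.3 + 37.576 = 92.876 kPa.
Normally consolidated clay, so the full stress increment lies on the virgin compression line:
S_c = C_c·H/(1+e₀)·log₁₀(σ'_f/σ'_0) = 0.32×7.2/(1+0.87)×log₁₀(92.876/55.3)
    = 1.2321 × 0.22518 = 0.2774 m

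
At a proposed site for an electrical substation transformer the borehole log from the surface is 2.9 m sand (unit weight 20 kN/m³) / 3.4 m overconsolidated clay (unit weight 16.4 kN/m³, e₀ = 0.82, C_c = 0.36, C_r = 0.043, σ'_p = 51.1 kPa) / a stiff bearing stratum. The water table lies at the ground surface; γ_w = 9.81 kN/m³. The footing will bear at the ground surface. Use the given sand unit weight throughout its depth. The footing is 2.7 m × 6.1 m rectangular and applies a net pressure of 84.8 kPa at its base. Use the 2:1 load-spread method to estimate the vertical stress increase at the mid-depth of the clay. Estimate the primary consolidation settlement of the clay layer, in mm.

Mid-depth of clay below the ground surface: z = 2.9 + 3.4/2 = 4.6 m.
Total vertical stress at mid-clay: σ_v = 20×2.9 + 16.4×1.7 = 85.88 kPa.
Pore pressure: u = 9.81×(4.6 − 0) = 45.126 kPa.
Initial effective stress: σ'_0 = σ_v − u = 85.88 − 45.126 = 40.754 kPa.
Stress increase at mid-clay by the 2:1 spreading method:
Δσ = qBL/((B+z)(L+z)) = 84.8×2.7×6.1/((2.7+4.6)(6.1+4.6)) = 17.881 kPa
Final effective stress: σ'_f = 40.754 + 17.881 = 58.635 kPa.
σ'_f = 58.635 > σ'_p = 51.1 kPa, so the stress path crosses the preconsolidation pressure — recompression up to σ'_p, then virgin compression beyond:
S_c = H/(1+e₀)·[C_r·log₁₀(σ'_p/σ'_0) + C_c·log₁₀(σ'_f/σ'_p)]
    = 3.4/1.82 × [0.043×log₁₀(51.1/40.754) + 0.36×log₁₀(58.635/51.1)]
    = 1.8681 × [0.0042248 + 0.021505] = 0.04807 m

S_c ≈ 48.1 mm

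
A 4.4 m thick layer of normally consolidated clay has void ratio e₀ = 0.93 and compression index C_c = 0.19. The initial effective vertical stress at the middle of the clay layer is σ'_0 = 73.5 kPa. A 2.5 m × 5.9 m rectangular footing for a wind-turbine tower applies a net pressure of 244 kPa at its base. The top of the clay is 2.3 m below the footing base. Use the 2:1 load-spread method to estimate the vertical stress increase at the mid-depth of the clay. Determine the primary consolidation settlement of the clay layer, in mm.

S_c ≈ 96.8 mm

Mid-depth of clay below the footing base: z = 2.3 + 4.4/2 = 4.5 m.
Stress increase at mid-clay by the 2:1 spreading method:
Δσ = qBL/((B+z)(L+z)) = 244×2.5×5.9/((2.5+4.5)(5.9+4.5)) = 49.437 kPa
Final effective stress: σ'_f = σ'_0 + Δσ = 73.5 + 49.437 = 122.94 kPa.
Normally consolidated clay, so the full stress increment lies on the virgin compression line:
S_c = C_c·H/(1+e₀)·log₁₀(σ'_f/σ'_0) = 0.19×4.4/(1+0.93)×log₁₀(122.94/73.5)
    = 0.43316 × 0.22341 = 0.09677 m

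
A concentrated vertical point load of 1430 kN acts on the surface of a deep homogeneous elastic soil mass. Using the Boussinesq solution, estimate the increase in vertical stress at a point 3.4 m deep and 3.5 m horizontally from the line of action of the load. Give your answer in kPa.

Δσ_z ≈ 9.7 kPa

Boussinesq vertical stress below a point load on an elastic half-space:
Δσ_z = 3P/(2πz²) · [1 + (r/z)²]^(−5/2)
r/z = 3.5/3.4 = 1.0294; [1+(r/z)²]^(−5/2) = 0.16425.
Δσ_z = 3×1430/(2π×3.4²) × 0.16425 = 59.064 × 0.16425 = 9.701 kPa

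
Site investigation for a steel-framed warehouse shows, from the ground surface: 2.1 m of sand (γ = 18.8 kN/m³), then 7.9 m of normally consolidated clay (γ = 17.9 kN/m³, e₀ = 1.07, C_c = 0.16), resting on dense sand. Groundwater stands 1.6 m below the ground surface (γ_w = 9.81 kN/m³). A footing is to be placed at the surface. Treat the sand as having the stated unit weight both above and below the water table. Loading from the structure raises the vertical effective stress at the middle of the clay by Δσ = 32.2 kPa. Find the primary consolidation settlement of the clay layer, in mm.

S_c ≈ 105 mm

Mid-depth of clay below the ground surface: z = 2.1 + 7.9/2 = 6.05 m.
Total vertical stress at mid-clay: σ_v = 18.8×2.1 + 17.9×3.95 = 110.19 kPa.
Pore pressure: u = 9.81×(6.05 − 1.6) = 43.655 kPa.
Initial effective stress: σ'_0 = σ_v − u = 110.19 − 43.655 = 66.535 kPa.
Final effective stress: σ'_f = σ'_0 + Δσ = 66.535 + 32.2 = 98.735 kPa.
Normally consolidated clay, so the full stress increment lies on the virgin compression line:
S_c = C_c·H/(1+e₀)·log₁₀(σ'_f/σ'_0) = 0.16×7.9/(1+1.07)×log₁₀(98.735/66.535)
    = 0.61063 × 0.17142 = 0.1047 m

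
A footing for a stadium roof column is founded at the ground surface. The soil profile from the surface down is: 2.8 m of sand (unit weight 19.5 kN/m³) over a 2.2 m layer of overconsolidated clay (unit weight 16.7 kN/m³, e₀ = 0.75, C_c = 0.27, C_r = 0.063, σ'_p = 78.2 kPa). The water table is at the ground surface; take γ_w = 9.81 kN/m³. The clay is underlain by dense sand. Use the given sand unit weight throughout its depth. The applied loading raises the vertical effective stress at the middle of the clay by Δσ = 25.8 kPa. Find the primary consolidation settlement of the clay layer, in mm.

Mid-depth of clay below the ground surface: z = 2.8 + 2.2/2 = 3.9 m.
Total vertical stress at mid-clay: σ_v = 19.5×2.8 + 16.7×1.1 = 72.97 kPa.
Pore pressure: u = 9.81×(3.9 − 0) = 38.259 kPa.
Initial effective stress: σ'_0 = σ_v − u = 72.97 − 38.259 = 34.711 kPa.
Final effective stress: σ'_f = 34.711 + 25.8 = 60.511 kPa.
σ'_f = 60.511 ≤ σ'_p = 78.2 kPa, so the clay remains overconsolidated and only the recompression index applies:
S_c = C_r·H/(1+e₀)·log₁₀(σ'_f/σ'_0) = 0.063×2.2/1.75×log₁₀(60.511/34.711)
    = 0.079197 × 0.24137 = 0.01912 m

S_c ≈ 19.1 mm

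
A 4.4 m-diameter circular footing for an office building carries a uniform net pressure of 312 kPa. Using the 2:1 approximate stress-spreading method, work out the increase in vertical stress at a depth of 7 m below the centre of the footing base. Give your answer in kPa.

By the 2:1 method the load spreads at 1 horizontal : 2 vertical, so at depth z the loaded area has grown by z in each plan dimension:
Δσ ≈ qD²/(D+z)² = 312×4.4²/(4.4+7)² = 46.478 kPa

Δσ_z ≈ 46.5 kPa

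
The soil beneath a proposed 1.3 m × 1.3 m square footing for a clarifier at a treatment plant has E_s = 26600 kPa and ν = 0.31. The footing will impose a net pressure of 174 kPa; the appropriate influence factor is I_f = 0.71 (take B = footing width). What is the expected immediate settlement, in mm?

S_e ≈ 5.46 mm

Immediate (elastic) settlement: S_e = q·B·(1−ν²)/E_s · I_f.
S_e = 174 × 1.3 × (1 − 0.31²) / 26600 × 0.71
    = 174 × 1.3 × 0.9039 / 26600 × 0.71
    = 0.005457 m = 5.457 mm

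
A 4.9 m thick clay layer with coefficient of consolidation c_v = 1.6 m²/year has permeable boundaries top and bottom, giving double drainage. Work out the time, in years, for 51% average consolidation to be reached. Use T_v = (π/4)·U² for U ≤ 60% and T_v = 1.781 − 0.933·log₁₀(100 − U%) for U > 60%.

t ≈ 0.766 years

Drainage path length: H_d = H/2 = 2.45 m (double drainage).
U ≤ 60%: T_v = (π/4)·U² = (π/4)×0.51² = 0.20428.
t = T_v·H_d²/c_v = 0.20428×2.45²/1.6 = 0.7664 years.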